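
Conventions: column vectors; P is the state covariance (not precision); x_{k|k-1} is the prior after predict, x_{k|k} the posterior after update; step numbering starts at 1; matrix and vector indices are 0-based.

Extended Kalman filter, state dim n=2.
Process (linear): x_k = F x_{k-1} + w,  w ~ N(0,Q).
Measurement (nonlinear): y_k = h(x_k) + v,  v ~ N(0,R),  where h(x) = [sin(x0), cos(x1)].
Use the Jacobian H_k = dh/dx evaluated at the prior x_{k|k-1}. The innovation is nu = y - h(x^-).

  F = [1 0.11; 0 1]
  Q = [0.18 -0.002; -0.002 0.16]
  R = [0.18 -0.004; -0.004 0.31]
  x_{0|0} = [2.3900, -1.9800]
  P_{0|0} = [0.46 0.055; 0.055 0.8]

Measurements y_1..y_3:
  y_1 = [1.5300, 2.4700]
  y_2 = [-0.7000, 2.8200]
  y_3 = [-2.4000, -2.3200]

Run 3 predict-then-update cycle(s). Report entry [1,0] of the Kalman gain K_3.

K[1,0] = -0.1036

step 1: x^-=[2.1722, -1.9800]  P^-=[0.6618 0.1410; 0.1410 0.9600]  H_jac=[-0.5658 0.0000; 0.0000 0.9174]  S=[0.3919 -0.0772; -0.0772 1.1180]  K=[-0.9456 0.0504; -0.0491 0.7844]  nu=[0.7055, 2.8679]  x^+=[1.6497, 0.2349]  P^+=[0.3012 0.0212; 0.0212 0.2653]
step 2: x^-=[1.6755, 0.2349]  P^-=[0.4891 0.0483; 0.0483 0.4253]  H_jac=[-0.1045 0.0000; 0.0000 -0.2327]  S=[0.1853 -0.0028; -0.0028 0.3330]  K=[-0.2764 -0.0361; -0.0318 -0.2974]  nu=[-1.6945, 1.8475]  x^+=[2.0772, -0.2607]  P^+=[0.4745 0.0434; 0.0434 0.3957]
step 3: x^-=[2.0485, -0.2607]  P^-=[0.6688 0.0849; 0.0849 0.5557]  H_jac=[-0.4597 0.0000; 0.0000 0.2578]  S=[0.3214 -0.0141; -0.0141 0.3469]  K=[-0.9558 0.0243; -0.1036 0.4087]  nu=[-3.2881, -3.2862]  x^+=[5.1111, -1.2633]  P^+=[0.3744 0.0441; 0.0441 0.4931]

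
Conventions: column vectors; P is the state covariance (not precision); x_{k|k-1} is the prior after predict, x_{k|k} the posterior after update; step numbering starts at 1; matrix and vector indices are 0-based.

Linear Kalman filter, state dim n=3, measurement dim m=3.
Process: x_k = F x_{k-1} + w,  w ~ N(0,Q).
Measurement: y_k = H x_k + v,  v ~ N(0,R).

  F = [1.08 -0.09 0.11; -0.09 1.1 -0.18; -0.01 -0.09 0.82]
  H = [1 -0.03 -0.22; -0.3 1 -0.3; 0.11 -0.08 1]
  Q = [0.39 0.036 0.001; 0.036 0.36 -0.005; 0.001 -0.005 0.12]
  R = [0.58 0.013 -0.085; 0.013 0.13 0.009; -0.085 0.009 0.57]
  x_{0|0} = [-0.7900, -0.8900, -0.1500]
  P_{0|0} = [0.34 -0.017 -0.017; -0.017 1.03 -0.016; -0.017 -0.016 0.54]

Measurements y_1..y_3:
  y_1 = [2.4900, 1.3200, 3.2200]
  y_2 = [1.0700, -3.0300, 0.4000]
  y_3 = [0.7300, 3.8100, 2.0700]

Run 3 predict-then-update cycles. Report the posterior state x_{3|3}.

step 1: x^-=[-0.7896, -0.8809, -0.0350]  P^-=[0.8010 -0.1288 0.0423; -0.1288 1.6357 -0.1998; 0.0423 -0.1998 0.4941]  S=[1.3929 -0.3414 -0.0472; -0.3414 2.0870 -0.5324; -0.0472 -0.5324 1.1278]  K=[0.5603 -0.0608 0.1195; 0.1236 0.8806 0.1152; -0.0471 -0.0735 0.4197]  nu=[3.2455, 1.9535, 3.2714]  x^+=[1.3013, 1.6174, 1.0416]  P^+=[0.3152 0.0928 -0.0073; 0.0928 0.1648 0.0660; -0.0073 0.0660 0.2487]
step 2: x^-=[1.3744, 1.4745, 0.6955]  P^-=[0.7409 0.1057 0.0004; 0.1057 0.5252 0.0032; 0.0004 0.0032 0.2791]  S=[1.3284 -0.1007 -0.0721; -0.1007 0.6818 -0.1240; -0.0721 -0.1240 0.8592]  K=[0.5569 -0.0666 0.1226; 0.1294 0.7577 0.0885; -0.0341 -0.0667 0.3122]  nu=[-0.1071, -3.8836, -0.3288]  x^+=[1.5331, -1.5109, 0.8555]  P^+=[0.3133 0.0922 -0.0051; 0.0922 0.1429 0.0475; -0.0051 0.0475 0.1846]
step 3: x^-=[1.8858, -1.9539, 0.8222]  P^-=[0.7388 0.1055 -0.0020; 0.1055 0.5042 -0.0024; -0.0020 -0.0024 0.2385]  S=[1.3253 -0.1006 -0.0657; -0.1006 0.6599 -0.1149; -0.0657 -0.1149 0.8188]  K=[0.5562 -0.0691 0.1215; 0.1294 0.7504 0.0777; -0.0323 -0.0674 0.2792]  nu=[-1.0335, 6.5763, 0.8841]  x^+=[0.9637, 2.9158, 0.6590]  P^+=[0.3128 0.0915 -0.0058; 0.0915 0.1397 0.0412; -0.0058 0.0412 0.1652]

x_post = [0.9637, 2.9158, 0.6590]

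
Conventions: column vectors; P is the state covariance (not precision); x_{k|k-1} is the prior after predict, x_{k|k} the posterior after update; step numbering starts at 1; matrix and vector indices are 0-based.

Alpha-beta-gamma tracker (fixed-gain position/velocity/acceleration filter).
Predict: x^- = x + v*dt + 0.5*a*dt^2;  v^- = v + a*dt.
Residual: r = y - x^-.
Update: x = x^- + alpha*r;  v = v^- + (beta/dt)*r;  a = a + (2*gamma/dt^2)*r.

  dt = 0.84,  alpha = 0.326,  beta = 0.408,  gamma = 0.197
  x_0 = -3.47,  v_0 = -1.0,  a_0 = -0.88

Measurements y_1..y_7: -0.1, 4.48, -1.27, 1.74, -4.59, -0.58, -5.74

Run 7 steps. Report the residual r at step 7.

step 1: x_pred=-4.6205  r=4.5205  x^+=-3.1468  v^+=0.4565  a^+=1.6442
step 2: x_pred=-2.1833  r=6.6633  x^+=-0.0111  v^+=5.0740  a^+=5.3649
step 3: x_pred=6.1439  r=-7.4139  x^+=3.7269  v^+=5.9795  a^+=1.2251
step 4: x_pred=9.1820  r=-7.4420  x^+=6.7559  v^+=3.3939  a^+=-2.9304
step 5: x_pred=8.5729  r=-13.1629  x^+=4.2818  v^+=-5.4610  a^+=-10.2805
step 6: x_pred=-3.9324  r=3.3524  x^+=-2.8395  v^+=-12.4683  a^+=-8.4085
step 7: x_pred=-16.2795  r=10.5395  x^+=-12.8436  v^+=-14.4123  a^+=-2.5234

resid = 10.5395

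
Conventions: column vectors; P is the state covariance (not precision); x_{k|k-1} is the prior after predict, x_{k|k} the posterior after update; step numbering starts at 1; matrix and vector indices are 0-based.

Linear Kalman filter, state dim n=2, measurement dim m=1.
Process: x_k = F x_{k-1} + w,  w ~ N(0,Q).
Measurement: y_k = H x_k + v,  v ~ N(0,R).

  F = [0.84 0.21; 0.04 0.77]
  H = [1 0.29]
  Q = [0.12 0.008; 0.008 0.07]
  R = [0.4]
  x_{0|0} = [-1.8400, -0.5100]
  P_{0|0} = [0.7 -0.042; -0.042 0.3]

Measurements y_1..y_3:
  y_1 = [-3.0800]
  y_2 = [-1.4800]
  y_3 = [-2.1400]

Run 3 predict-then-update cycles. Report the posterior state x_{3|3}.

step 1: x^-=[-1.6527, -0.4663]  P^-=[0.6123 0.0525; 0.0525 0.2464]  S=[1.0635]  K=[0.5901; 0.1166]  nu=[-1.2921]  x^+=[-2.4151, -0.6169]  P^+=[0.2420 -0.0206; -0.0206 0.2320]
step 2: x^-=[-2.1583, -0.5716]  P^-=[0.2937 0.0401; 0.0401 0.2066]  S=[0.7344]  K=[0.4158; 0.1362]  nu=[0.8440]  x^+=[-1.8073, -0.4566]  P^+=[0.1668 -0.0015; -0.0015 0.1930]
step 3: x^-=[-1.6140, -0.4239]  P^-=[0.2456 0.0438; 0.0438 0.1846]  S=[0.6866]  K=[0.3763; 0.1418]  nu=[-0.4030]  x^+=[-1.7657, -0.4811]  P^+=[0.1484 0.0072; 0.0072 0.1708]

x_post = [-1.7657, -0.4811]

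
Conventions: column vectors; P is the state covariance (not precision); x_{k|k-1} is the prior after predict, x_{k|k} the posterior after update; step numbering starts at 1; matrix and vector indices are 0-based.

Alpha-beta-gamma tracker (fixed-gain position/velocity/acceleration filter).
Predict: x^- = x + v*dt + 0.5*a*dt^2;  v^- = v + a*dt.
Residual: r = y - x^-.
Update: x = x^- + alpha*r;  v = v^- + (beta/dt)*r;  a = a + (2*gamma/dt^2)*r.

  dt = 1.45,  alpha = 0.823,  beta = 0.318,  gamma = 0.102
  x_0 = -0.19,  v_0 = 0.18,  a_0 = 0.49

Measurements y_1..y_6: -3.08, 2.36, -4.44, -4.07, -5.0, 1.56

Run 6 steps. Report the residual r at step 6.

resid = 8.3117

step 1: x_pred=0.5861  r=-3.6661  x^+=-2.4311  v^+=0.0865  a^+=0.1343
step 2: x_pred=-2.1645  r=4.5245  x^+=1.5592  v^+=1.2735  a^+=0.5733
step 3: x_pred=4.0084  r=-8.4484  x^+=-2.9446  v^+=0.2519  a^+=-0.2464
step 4: x_pred=-2.8384  r=-1.2316  x^+=-3.8520  v^+=-0.3755  a^+=-0.3659
step 5: x_pred=-4.7812  r=-0.2188  x^+=-4.9613  v^+=-0.9541  a^+=-0.3872
step 6: x_pred=-6.7517  r=8.3117  x^+=0.0888  v^+=0.3074  a^+=0.4193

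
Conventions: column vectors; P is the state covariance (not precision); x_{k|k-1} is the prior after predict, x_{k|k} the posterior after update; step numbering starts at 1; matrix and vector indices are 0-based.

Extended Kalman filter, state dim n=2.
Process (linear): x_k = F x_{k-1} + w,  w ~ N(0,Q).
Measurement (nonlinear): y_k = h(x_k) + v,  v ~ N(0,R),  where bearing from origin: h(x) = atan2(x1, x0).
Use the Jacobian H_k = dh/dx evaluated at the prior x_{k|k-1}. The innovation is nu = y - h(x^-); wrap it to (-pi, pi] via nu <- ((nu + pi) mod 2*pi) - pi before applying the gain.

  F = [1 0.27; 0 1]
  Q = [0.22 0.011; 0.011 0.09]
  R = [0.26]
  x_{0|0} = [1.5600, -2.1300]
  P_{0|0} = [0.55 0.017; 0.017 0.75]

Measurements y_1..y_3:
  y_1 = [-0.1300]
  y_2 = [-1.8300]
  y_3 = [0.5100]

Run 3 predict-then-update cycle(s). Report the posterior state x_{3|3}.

x_post = [1.8120, -1.8761]

step 1: x^-=[0.9849, -2.1300]  P^-=[0.8339 0.2305; 0.2305 0.8400]  H_jac=[0.3868 0.1788]  S=[0.4435]  K=[0.8202; 0.5398]  nu=[1.0077]  x^+=[1.8114, -1.5861]  P^+=[0.5355 0.0342; 0.0342 0.7108]
step 2: x^-=[1.3831, -1.5861]  P^-=[0.8258 0.2371; 0.2371 0.8008]  H_jac=[0.3581 0.3123]  S=[0.4971]  K=[0.7440; 0.6740]  nu=[-0.9763]  x^+=[0.6568, -2.2441]  P^+=[0.5507 -0.0121; -0.0121 0.5750]
step 3: x^-=[0.0509, -2.2441]  P^-=[0.8060 0.1541; 0.1541 0.6650]  H_jac=[0.4454 0.0101]  S=[0.4213]  K=[0.8557; 0.1788]  nu=[2.0581]  x^+=[1.8120, -1.8761]  P^+=[0.4975 0.0896; 0.0896 0.6515]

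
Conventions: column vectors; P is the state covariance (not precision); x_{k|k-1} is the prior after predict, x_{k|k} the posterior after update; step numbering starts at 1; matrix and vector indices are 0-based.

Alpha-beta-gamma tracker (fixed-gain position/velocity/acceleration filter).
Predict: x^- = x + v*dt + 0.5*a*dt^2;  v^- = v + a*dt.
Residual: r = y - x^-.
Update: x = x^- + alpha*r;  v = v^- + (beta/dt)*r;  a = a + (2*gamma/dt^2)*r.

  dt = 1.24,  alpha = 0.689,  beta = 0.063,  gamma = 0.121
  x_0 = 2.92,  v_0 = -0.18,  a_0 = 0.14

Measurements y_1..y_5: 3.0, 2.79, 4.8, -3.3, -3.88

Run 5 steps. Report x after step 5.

step 1: x_pred=2.8044  r=0.1956  x^+=2.9392  v^+=0.0035  a^+=0.1708
step 2: x_pred=3.0749  r=-0.2849  x^+=2.8786  v^+=0.2008  a^+=0.1259
step 3: x_pred=3.2244  r=1.5756  x^+=4.3100  v^+=0.4371  a^+=0.3739
step 4: x_pred=5.1394  r=-8.4394  x^+=-0.6753  v^+=0.4719  a^+=-0.9543
step 5: x_pred=-0.8238  r=-3.0562  x^+=-2.9295  v^+=-0.8667  a^+=-1.4353

x_post = -2.9295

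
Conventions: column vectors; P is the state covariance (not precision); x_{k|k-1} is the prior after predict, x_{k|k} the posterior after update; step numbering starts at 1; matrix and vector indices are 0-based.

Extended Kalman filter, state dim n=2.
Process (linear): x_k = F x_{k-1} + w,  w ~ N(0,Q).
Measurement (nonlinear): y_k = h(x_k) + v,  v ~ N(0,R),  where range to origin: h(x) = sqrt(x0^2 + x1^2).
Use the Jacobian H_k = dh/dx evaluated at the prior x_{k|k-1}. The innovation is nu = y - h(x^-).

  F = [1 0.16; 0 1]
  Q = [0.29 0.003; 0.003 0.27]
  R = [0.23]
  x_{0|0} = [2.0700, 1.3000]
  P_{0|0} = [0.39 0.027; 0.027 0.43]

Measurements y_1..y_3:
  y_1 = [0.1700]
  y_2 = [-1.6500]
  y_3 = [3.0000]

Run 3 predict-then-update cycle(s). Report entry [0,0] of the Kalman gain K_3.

step 1: x^-=[2.2780, 1.3000]  P^-=[0.6996 0.0988; 0.0988 0.7000]  H_jac=[0.8685 0.4956]  S=[1.0148]  K=[0.6471; 0.4265]  nu=[-2.4528]  x^+=[0.6909, 0.2540]  P^+=[0.2748 -0.1812; -0.1812 0.5154]
step 2: x^-=[0.7315, 0.2540]  P^-=[0.5200 -0.0958; -0.0958 0.7854]  H_jac=[0.9447 0.3280]  S=[0.7192]  K=[0.6393; 0.2324]  nu=[-2.4243]  x^+=[-0.8184, -0.3095]  P^+=[0.2260 -0.2026; -0.2026 0.7466]
step 3: x^-=[-0.8680, -0.3095]  P^-=[0.4703 -0.0802; -0.0802 1.0166]  H_jac=[-0.9419 -0.3359]  S=[0.7112]  K=[-0.5850; -0.3740]  nu=[2.0785]  x^+=[-2.0838, -1.0868]  P^+=[0.2269 -0.2357; -0.2357 0.9171]

K[0,0] = -0.5850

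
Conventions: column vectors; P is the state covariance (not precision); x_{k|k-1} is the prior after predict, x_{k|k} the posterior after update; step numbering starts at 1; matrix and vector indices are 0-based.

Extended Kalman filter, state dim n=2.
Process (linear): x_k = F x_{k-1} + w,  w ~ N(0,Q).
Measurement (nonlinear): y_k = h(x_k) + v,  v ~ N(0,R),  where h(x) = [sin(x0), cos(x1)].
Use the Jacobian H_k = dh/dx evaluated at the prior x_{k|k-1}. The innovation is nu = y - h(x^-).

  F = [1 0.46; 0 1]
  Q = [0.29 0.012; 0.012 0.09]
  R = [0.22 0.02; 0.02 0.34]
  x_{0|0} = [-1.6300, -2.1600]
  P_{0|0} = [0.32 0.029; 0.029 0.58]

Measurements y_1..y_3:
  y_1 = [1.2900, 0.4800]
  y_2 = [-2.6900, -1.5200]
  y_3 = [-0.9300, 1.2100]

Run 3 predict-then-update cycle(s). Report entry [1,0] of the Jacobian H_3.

step 1: x^-=[-2.6236, -2.1600]  P^-=[0.7594 0.3078; 0.3078 0.6700]  H_jac=[-0.8688 0.0000; 0.0000 0.8314]  S=[0.7932 -0.2023; -0.2023 0.8031]  K=[-0.8020 0.1166; -0.1712 0.6505]  nu=[1.7851, 1.0357]  x^+=[-3.9346, -1.7920]  P^+=[0.2004 0.0284; 0.0284 0.2619]
step 2: x^-=[-4.7589, -1.7920]  P^-=[0.5719 0.1609; 0.1609 0.3519]  H_jac=[0.0465 0.0000; 0.0000 0.9756]  S=[0.2212 0.0273; 0.0273 0.6750]  K=[0.0920 0.2288; -0.0291 0.5098]  nu=[-3.6889, -1.3006]  x^+=[-5.3958, -2.3477]  P^+=[0.5336 0.0816; 0.0816 0.1771]
step 3: x^-=[-6.4757, -2.3477]  P^-=[0.9361 0.1751; 0.1751 0.2671]  H_jac=[0.9815 0.0000; 0.0000 0.7131]  S=[1.1219 0.1425; 0.1425 0.4758]  K=[0.8168 0.0177; 0.1064 0.3684]  nu=[-0.7387, 1.9111]  x^+=[-7.0452, -1.7223]  P^+=[0.1834 0.0313; 0.0313 0.1786]

H_jac[1,0] = 0.0000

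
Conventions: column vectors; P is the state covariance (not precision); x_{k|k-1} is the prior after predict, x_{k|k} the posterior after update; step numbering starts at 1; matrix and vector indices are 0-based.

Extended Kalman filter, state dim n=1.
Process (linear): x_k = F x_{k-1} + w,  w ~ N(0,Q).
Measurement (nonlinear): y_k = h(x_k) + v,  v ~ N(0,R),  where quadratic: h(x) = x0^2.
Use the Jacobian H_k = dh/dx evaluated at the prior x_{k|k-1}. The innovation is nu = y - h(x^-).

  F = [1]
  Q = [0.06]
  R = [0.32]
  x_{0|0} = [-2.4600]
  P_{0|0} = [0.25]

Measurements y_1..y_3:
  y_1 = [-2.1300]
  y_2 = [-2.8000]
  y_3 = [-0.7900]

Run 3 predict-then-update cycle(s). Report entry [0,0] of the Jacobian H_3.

H_jac[0,0] = -0.0701

step 1: x^-=[-2.4600]  P^-=[0.3100]  H_jac=[-4.9200]  S=[7.8240]  K=[-0.1949]  nu=[-8.1816]  x^+=[-0.8651]  P^+=[0.0127]
step 2: x^-=[-0.8651]  P^-=[0.0727]  H_jac=[-1.7302]  S=[0.5376]  K=[-0.2339]  nu=[-3.5484]  x^+=[-0.0350]  P^+=[0.0433]
step 3: x^-=[-0.0350]  P^-=[0.1033]  H_jac=[-0.0701]  S=[0.3205]  K=[-0.0226]  nu=[-0.7912]  x^+=[-0.0172]  P^+=[0.1031]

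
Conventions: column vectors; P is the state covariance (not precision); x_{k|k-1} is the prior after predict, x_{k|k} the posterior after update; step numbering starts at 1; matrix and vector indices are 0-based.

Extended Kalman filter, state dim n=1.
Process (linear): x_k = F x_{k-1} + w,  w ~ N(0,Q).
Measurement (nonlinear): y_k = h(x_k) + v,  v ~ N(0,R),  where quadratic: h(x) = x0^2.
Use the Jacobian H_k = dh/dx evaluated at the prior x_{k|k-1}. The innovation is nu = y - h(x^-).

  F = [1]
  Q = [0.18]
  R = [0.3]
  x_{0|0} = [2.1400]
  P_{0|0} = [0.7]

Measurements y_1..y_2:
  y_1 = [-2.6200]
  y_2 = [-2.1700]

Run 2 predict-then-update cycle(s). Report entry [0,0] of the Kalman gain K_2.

K[0,0] = 0.3932

step 1: x^-=[2.1400]  P^-=[0.8800]  H_jac=[4.2800]  S=[16.4202]  K=[0.2294]  nu=[-7.1996]  x^+=[0.4886]  P^+=[0.0161]
step 2: x^-=[0.4886]  P^-=[0.1961]  H_jac=[0.9772]  S=[0.4872]  K=[0.3932]  nu=[-2.4087]  x^+=[-0.4586]  P^+=[0.1207]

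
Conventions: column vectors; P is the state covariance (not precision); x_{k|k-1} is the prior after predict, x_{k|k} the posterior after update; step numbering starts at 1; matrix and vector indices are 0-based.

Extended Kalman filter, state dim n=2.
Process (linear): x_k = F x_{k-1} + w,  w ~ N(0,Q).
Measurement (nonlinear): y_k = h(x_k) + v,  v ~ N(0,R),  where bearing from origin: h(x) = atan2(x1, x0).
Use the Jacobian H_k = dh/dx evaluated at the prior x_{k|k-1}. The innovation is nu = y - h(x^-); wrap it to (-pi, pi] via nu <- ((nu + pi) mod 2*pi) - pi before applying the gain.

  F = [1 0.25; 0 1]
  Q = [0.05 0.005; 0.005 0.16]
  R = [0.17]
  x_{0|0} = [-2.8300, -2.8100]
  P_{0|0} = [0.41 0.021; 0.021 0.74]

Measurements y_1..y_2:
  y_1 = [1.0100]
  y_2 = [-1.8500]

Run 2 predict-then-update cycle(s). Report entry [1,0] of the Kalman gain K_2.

step 1: x^-=[-3.5325, -2.8100]  P^-=[0.5167 0.2110; 0.2110 0.9000]  H_jac=[0.1379 -0.1734]  S=[0.1968]  K=[0.1763; -0.6450]  nu=[-2.8036]  x^+=[-4.0266, -1.0016]  P^+=[0.5106 0.2334; 0.2334 0.8181]
step 2: x^-=[-4.2770, -1.0016]  P^-=[0.7285 0.4429; 0.4429 0.9781]  H_jac=[0.0519 -0.2217]  S=[0.2098]  K=[-0.2877; -0.9237]  nu=[1.0616]  x^+=[-4.5824, -1.9821]  P^+=[0.7111 0.3872; 0.3872 0.7991]

K[1,0] = -0.9237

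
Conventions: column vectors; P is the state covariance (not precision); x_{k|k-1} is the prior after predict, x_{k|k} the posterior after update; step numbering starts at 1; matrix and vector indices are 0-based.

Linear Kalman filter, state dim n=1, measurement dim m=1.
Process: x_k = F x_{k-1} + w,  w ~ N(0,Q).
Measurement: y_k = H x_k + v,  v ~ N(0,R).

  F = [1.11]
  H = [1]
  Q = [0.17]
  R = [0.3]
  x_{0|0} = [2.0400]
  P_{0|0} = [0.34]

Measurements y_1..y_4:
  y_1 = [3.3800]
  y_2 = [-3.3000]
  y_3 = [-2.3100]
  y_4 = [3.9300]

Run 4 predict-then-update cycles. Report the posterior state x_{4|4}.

x_post = [1.4291]

step 1: x^-=[2.2644]  P^-=[0.5889]  S=[0.8889]  K=[0.6625]  nu=[1.1156]  x^+=[3.0035]  P^+=[0.1988]
step 2: x^-=[3.3339]  P^-=[0.4149]  S=[0.7149]  K=[0.5804]  nu=[-6.6339]  x^+=[-0.5161]  P^+=[0.1741]
step 3: x^-=[-0.5729]  P^-=[0.3845]  S=[0.6845]  K=[0.5617]  nu=[-1.7371]  x^+=[-1.5487]  P^+=[0.1685]
step 4: x^-=[-1.7190]  P^-=[0.3776]  S=[0.6776]  K=[0.5573]  nu=[5.6490]  x^+=[1.4291]  P^+=[0.1672]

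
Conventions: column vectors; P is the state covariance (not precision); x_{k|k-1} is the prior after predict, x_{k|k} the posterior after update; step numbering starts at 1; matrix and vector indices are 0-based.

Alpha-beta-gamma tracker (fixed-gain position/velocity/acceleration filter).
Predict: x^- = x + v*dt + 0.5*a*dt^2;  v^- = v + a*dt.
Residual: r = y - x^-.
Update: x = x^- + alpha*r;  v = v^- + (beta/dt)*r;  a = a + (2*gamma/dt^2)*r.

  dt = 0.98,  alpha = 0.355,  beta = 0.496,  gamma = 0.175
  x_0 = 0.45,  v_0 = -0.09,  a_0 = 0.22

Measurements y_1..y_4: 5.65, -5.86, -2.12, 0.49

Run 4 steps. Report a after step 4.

step 1: x_pred=0.4674  r=5.1826  x^+=2.3073  v^+=2.7486  a^+=2.1087
step 2: x_pred=6.0135  r=-11.8735  x^+=1.7984  v^+=-1.1943  a^+=-2.2184
step 3: x_pred=-0.4373  r=-1.6827  x^+=-1.0347  v^+=-4.2200  a^+=-2.8316
step 4: x_pred=-6.5300  r=7.0200  x^+=-4.0379  v^+=-3.4420  a^+=-0.2733

a_post = -0.2733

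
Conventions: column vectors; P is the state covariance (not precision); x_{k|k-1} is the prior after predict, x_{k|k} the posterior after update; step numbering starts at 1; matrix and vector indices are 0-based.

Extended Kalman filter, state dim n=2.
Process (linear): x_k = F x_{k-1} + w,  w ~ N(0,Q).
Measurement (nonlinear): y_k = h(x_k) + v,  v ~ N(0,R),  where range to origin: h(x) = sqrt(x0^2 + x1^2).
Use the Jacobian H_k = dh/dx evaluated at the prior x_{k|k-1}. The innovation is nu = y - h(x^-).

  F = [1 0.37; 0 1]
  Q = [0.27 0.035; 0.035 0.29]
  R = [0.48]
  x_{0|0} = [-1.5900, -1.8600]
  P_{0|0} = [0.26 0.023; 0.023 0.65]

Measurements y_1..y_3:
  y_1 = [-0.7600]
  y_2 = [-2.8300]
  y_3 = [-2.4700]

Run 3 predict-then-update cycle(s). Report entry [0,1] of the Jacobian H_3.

H_jac[0,1] = 0.0138

step 1: x^-=[-2.2782, -1.8600]  P^-=[0.6360 0.2985; 0.2985 0.9400]  H_jac=[-0.7746 -0.6324]  S=[1.5301]  K=[-0.4454; -0.5397]  nu=[-3.7011]  x^+=[-0.6299, 0.1373]  P^+=[0.3325 -0.0692; -0.0692 0.4944]
step 2: x^-=[-0.5791, 0.1373]  P^-=[0.6190 0.1487; 0.1487 0.7844]  H_jac=[-0.9730 0.2307]  S=[1.0410]  K=[-0.5456; 0.0349]  nu=[-3.4251]  x^+=[1.2896, 0.0179]  P^+=[0.3091 0.1685; 0.1685 0.7831]
step 3: x^-=[1.2962, 0.0179]  P^-=[0.8110 0.4932; 0.4932 1.0731]  H_jac=[0.9999 0.0138]  S=[1.3046]  K=[0.6268; 0.3894]  nu=[-3.7664]  x^+=[-1.0644, -1.4487]  P^+=[0.2985 0.1748; 0.1748 0.8753]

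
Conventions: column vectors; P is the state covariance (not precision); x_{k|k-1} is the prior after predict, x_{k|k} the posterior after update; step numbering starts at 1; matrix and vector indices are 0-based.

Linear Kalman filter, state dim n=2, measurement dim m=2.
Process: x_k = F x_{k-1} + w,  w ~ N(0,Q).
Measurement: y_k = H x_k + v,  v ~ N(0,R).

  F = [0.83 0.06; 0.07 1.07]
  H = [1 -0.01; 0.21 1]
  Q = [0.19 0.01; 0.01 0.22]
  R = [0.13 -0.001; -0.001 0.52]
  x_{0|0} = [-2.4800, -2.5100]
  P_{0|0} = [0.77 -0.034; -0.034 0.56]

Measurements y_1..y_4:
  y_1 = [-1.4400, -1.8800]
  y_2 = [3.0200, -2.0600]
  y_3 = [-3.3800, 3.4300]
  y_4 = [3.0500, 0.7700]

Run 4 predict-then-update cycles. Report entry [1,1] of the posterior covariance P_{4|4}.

step 1: x^-=[-2.2090, -2.8593]  P^-=[0.7191 0.0604; 0.0604 0.8598]  S=[0.8480 0.2016; 0.2016 1.4369]  K=[0.8404 0.0292; -0.0862 0.6193]  nu=[0.7404, 1.4432]  x^+=[-1.5447, -2.0294]  P^+=[0.1091 -0.0086; -0.0086 0.3239]
step 2: x^-=[-1.4039, -2.2795]  P^-=[0.2655 0.0295; 0.0295 0.5901]  S=[0.3950 0.0783; 0.0783 1.1342]  K=[0.6657 0.0292; -0.0451 0.5289]  nu=[4.4011, 0.5143]  x^+=[1.5408, -2.2061]  P^+=[0.0865 -0.0036; -0.0036 0.2758]
step 3: x^-=[1.1465, -2.2526]  P^-=[0.2502 0.0295; 0.0295 0.5357]  S=[0.3797 0.0756; 0.0756 1.0791]  K=[0.6522 0.0303; -0.0370 0.5047]  nu=[-4.5490, 5.4419]  x^+=[-1.6553, 0.6622]  P^+=[0.0847 -0.0027; -0.0027 0.2631]
step 4: x^-=[-1.3342, 0.5927]  P^-=[0.2490 0.0294; 0.0294 0.5212]  S=[0.3785 0.0754; 0.0754 1.0645]  K=[0.6511 0.0306; -0.0353 0.4979]  nu=[4.3901, 0.4575]  x^+=[1.5382, 0.6656]  P^+=[0.0846 -0.0025; -0.0025 0.2595]

P_post[1,1] = 0.2595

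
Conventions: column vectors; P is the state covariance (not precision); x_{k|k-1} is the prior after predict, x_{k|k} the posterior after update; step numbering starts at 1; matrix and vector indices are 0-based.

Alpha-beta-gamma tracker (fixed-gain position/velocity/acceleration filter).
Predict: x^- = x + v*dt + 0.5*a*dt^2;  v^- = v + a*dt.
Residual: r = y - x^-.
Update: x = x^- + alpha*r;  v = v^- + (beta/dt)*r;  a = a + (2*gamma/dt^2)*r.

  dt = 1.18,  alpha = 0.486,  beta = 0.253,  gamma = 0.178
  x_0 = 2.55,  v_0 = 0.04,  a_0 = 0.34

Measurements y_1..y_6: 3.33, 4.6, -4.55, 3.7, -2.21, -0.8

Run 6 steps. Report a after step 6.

a_post = 0.3126

step 1: x_pred=2.8339  r=0.4961  x^+=3.0750  v^+=0.5476  a^+=0.4668
step 2: x_pred=4.0461  r=0.5539  x^+=4.3153  v^+=1.2172  a^+=0.6084
step 3: x_pred=6.1752  r=-10.7252  x^+=0.9628  v^+=-0.3644  a^+=-2.1337
step 4: x_pred=-0.9527  r=4.6527  x^+=1.3085  v^+=-1.8846  a^+=-0.9441
step 5: x_pred=-1.5726  r=-0.6374  x^+=-1.8824  v^+=-3.1353  a^+=-1.1071
step 6: x_pred=-6.3528  r=5.5528  x^+=-3.6542  v^+=-3.2511  a^+=0.3126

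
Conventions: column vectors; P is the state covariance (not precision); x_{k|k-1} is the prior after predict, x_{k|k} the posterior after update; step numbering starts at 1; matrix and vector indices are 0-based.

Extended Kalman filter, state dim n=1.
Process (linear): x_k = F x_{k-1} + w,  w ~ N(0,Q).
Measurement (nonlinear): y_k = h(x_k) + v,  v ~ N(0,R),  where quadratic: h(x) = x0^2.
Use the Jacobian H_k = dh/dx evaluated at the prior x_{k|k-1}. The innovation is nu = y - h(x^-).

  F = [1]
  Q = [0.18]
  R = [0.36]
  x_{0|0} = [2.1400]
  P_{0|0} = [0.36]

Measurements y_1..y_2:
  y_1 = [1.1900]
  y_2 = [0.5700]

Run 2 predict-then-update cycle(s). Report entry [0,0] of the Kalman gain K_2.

step 1: x^-=[2.1400]  P^-=[0.5400]  H_jac=[4.2800]  S=[10.2519]  K=[0.2254]  nu=[-3.3896]  x^+=[1.3758]  P^+=[0.0190]
step 2: x^-=[1.3758]  P^-=[0.1990]  H_jac=[2.7517]  S=[1.8665]  K=[0.2933]  nu=[-1.3230]  x^+=[0.9878]  P^+=[0.0384]

K[0,0] = 0.2933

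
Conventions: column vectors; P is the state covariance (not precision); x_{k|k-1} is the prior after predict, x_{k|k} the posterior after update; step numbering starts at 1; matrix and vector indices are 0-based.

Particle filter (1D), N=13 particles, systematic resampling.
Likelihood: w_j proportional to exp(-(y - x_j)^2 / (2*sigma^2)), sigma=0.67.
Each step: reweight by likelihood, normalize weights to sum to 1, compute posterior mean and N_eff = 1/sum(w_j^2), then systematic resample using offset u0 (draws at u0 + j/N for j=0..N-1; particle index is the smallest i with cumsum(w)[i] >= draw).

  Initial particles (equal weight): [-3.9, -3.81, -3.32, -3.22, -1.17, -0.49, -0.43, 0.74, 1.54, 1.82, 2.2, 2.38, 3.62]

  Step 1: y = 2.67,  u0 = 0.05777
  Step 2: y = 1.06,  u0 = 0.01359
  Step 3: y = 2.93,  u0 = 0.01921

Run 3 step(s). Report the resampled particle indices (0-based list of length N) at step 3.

resampled_idx = [0, 3, 5, 6, 7, 8, 8, 9, 10, 10, 11, 12, 12]

step 1: w=[0.0000, 0.0000, 0.0000, 0.0000, 0.0000, 0.0000, 0.0000, 0.0057, 0.0873, 0.1619, 0.2830, 0.3296, 0.1325]  mean=2.3199  Neff=4.1641  idx=[8, 9, 9, 10, 10, 10, 10, 11, 11, 11, 11, 12, 12]
step 2: w=[0.2316, 0.1573, 0.1573, 0.0704, 0.0704, 0.0704, 0.0704, 0.0430, 0.0430, 0.0430, 0.0430, 0.0002, 0.0002]  mean=1.9591  Neff=7.6742  idx=[0, 0, 0, 1, 1, 2, 2, 3, 4, 5, 6, 7, 9]
step 3: w=[0.0232, 0.0232, 0.0232, 0.0507, 0.0507, 0.0507, 0.0507, 0.1105, 0.1105, 0.1105, 0.1105, 0.1428, 0.1428]  mean=2.1283  Neff=9.8528  idx=[0, 3, 5, 6, 7, 8, 8, 9, 10, 10, 11, 12, 12]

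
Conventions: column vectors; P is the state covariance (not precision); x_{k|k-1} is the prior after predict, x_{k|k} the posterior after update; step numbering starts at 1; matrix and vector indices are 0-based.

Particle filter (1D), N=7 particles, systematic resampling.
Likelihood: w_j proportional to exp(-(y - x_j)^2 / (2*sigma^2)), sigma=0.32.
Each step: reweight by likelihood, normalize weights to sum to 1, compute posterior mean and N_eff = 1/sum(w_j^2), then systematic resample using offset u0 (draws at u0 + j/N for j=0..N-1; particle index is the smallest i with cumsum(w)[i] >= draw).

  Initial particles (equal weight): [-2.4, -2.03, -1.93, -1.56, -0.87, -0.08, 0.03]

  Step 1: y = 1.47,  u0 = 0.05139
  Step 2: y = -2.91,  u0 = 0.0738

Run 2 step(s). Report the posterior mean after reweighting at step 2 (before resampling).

post_mean = -0.0566

step 1: w=[0.0000, 0.0000, 0.0000, 0.0000, 0.0000, 0.1672, 0.8328]  mean=0.0116  Neff=1.3859  idx=[5, 6, 6, 6, 6, 6, 6]
step 2: w=[0.7871, 0.0355, 0.0355, 0.0355, 0.0355, 0.0355, 0.0355]  mean=-0.0566  Neff=1.5948  idx=[0, 0, 0, 0, 0, 1, 5]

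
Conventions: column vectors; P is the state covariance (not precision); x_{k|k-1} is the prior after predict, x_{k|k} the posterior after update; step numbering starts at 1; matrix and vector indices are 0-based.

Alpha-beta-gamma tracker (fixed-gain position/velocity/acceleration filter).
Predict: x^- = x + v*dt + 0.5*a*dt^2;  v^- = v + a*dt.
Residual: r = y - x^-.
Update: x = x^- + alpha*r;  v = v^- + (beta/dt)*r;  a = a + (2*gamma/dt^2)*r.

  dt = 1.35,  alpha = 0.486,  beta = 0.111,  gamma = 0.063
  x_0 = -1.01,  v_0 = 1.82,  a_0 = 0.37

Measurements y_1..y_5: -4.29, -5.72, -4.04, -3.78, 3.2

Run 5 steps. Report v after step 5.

v_post = -1.2485

step 1: x_pred=1.7842  r=-6.0742  x^+=-1.1679  v^+=1.8201  a^+=-0.0499
step 2: x_pred=1.2437  r=-6.9637  x^+=-2.1407  v^+=1.1801  a^+=-0.5314
step 3: x_pred=-1.0318  r=-3.0082  x^+=-2.4938  v^+=0.2154  a^+=-0.7394
step 4: x_pred=-2.8768  r=-0.9032  x^+=-3.3157  v^+=-0.8570  a^+=-0.8018
step 5: x_pred=-5.2034  r=8.4034  x^+=-1.1193  v^+=-1.2485  a^+=-0.2208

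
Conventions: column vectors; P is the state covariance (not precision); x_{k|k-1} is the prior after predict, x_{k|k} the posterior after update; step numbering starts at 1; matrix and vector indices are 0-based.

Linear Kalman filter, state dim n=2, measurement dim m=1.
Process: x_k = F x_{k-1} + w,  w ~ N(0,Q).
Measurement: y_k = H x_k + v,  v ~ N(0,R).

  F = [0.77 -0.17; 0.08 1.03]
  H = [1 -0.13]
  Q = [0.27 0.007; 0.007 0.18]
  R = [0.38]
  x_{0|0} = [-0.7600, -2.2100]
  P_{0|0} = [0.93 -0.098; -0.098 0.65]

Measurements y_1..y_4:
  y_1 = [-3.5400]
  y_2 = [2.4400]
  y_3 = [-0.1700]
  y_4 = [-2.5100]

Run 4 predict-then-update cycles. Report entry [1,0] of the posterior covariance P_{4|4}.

step 1: x^-=[-0.2095, -2.3371]  P^-=[0.8658 -0.1259; -0.1259 0.8594]  S=[1.2931]  K=[0.6822; -0.1838]  nu=[-3.6343]  x^+=[-2.6890, -1.6692]  P^+=[0.2640 0.0362; 0.0362 0.8157]
step 2: x^-=[-1.7868, -1.9344]  P^-=[0.4406 -0.0913; -0.0913 1.0530]  S=[0.8621]  K=[0.5248; -0.2647]  nu=[3.9753]  x^+=[0.2996, -2.9868]  P^+=[0.2031 0.0284; 0.0284 0.9926]
step 3: x^-=[0.7384, -3.0525]  P^-=[0.4117 -0.1321; -0.1321 1.2391]  S=[0.8470]  K=[0.5063; -0.3462]  nu=[-1.3052]  x^+=[0.0775, -2.6006]  P^+=[0.1945 0.0163; 0.0163 1.1376]
step 4: x^-=[0.5018, -2.6724]  P^-=[0.4139 -0.1675; -0.1675 1.3908]  S=[0.8610]  K=[0.5061; -0.4045]  nu=[-3.3592]  x^+=[-1.1982, -1.3136]  P^+=[0.1934 0.0088; 0.0088 1.2499]

P_post[1,0] = 0.0088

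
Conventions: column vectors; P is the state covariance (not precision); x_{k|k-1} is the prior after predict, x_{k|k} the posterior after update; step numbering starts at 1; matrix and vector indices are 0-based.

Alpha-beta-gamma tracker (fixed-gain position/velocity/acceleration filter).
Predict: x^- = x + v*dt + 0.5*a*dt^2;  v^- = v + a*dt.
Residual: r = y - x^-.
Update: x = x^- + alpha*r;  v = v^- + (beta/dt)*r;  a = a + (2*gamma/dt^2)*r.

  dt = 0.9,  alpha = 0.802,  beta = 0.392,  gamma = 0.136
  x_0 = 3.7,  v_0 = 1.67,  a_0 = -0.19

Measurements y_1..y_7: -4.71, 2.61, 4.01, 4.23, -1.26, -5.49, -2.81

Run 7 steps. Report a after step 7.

step 1: x_pred=5.1261  r=-9.8361  x^+=-2.7625  v^+=-2.7851  a^+=-3.4930
step 2: x_pred=-6.6837  r=9.2937  x^+=0.7698  v^+=-1.8809  a^+=-0.3721
step 3: x_pred=-1.0737  r=5.0837  x^+=3.0034  v^+=-0.0016  a^+=1.3350
step 4: x_pred=3.5427  r=0.6873  x^+=4.0939  v^+=1.4993  a^+=1.5658
step 5: x_pred=6.0774  r=-7.3374  x^+=0.1928  v^+=-0.2874  a^+=-0.8981
step 6: x_pred=-0.4296  r=-5.0604  x^+=-4.4880  v^+=-3.2998  a^+=-2.5974
step 7: x_pred=-8.5098  r=5.6998  x^+=-3.9386  v^+=-3.1549  a^+=-0.6834

a_post = -0.6834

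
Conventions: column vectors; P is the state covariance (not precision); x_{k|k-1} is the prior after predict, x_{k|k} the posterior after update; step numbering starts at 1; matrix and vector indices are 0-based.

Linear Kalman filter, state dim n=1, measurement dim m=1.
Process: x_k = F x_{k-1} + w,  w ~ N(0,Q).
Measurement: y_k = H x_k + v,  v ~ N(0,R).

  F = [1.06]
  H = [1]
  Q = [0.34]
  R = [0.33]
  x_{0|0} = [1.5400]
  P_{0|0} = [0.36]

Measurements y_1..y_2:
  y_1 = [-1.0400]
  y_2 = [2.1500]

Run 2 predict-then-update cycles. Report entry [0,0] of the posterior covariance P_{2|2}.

P_post[0,0] = 0.2125

step 1: x^-=[1.6324]  P^-=[0.7445]  S=[1.0745]  K=[0.6929]  nu=[-2.6724]  x^+=[-0.2193]  P^+=[0.2287]
step 2: x^-=[-0.2324]  P^-=[0.5969]  S=[0.9269]  K=[0.6440]  nu=[2.3824]  x^+=[1.3018]  P^+=[0.2125]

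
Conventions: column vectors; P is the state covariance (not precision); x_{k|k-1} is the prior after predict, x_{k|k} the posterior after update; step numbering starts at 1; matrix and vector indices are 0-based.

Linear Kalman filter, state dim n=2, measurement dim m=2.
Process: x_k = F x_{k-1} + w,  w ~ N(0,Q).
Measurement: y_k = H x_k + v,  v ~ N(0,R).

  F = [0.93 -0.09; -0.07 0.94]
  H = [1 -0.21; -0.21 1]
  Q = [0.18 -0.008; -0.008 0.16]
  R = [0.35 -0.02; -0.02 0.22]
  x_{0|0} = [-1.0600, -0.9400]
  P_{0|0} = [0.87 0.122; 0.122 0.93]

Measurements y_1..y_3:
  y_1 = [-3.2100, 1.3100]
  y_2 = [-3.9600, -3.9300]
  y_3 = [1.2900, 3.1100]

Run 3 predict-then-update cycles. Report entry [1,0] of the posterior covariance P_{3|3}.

step 1: x^-=[-0.9012, -0.8094]  P^-=[0.9196 -0.0359; -0.0359 0.9700]  S=[1.3274 -0.4543; -0.4543 1.2456]  K=[0.7261 0.0810; 0.1006 0.8215]  nu=[-2.4788, 1.9301]  x^+=[-2.5448, 0.5267]  P^+=[0.2649 0.0589; 0.0589 0.1911]
step 2: x^-=[-2.4141, 0.6732]  P^-=[0.4008 0.0105; 0.0105 0.3224]  S=[0.7606 -0.1609; -0.1609 0.5557]  K=[0.5284 0.0204; 0.0497 0.5906]  nu=[-1.4045, -5.1102]  x^+=[-3.2604, -2.4148]  P^+=[0.1917 0.0342; 0.0342 0.1361]
step 3: x^-=[-2.8149, -2.0417]  P^-=[0.3412 -0.0019; -0.0019 0.2767]  S=[0.7042 -0.1517; -0.1517 0.5126]  K=[0.4851 0.0001; 0.0334 0.5505]  nu=[3.6761, 4.5606]  x^+=[-1.0311, 0.5919]  P^+=[0.1755 0.0272; 0.0272 0.1262]

P_post[1,0] = 0.0272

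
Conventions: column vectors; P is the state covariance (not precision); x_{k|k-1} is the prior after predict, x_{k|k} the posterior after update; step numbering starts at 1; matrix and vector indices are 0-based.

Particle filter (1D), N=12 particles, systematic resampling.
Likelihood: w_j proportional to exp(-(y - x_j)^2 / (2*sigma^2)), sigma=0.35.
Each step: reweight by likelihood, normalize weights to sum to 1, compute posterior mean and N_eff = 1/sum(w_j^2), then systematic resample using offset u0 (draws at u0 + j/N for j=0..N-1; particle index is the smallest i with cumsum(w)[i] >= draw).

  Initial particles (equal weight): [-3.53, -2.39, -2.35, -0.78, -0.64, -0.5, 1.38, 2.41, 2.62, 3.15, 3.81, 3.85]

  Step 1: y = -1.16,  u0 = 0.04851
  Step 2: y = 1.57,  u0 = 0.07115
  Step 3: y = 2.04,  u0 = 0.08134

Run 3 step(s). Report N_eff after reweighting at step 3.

step 1: w=[0.0000, 0.0020, 0.0029, 0.5230, 0.3127, 0.1593, 0.0000, 0.0000, 0.0000, 0.0000, 0.0000, 0.0000]  mean=-0.6993  Neff=2.5203  idx=[3, 3, 3, 3, 3, 3, 4, 4, 4, 4, 5, 5]
step 2: w=[0.0027, 0.0027, 0.0027, 0.0027, 0.0027, 0.0027, 0.0363, 0.0363, 0.0363, 0.0363, 0.4193, 0.4193]  mean=-0.5249  Neff=2.8018  idx=[7, 9, 10, 10, 10, 10, 10, 11, 11, 11, 11, 11]
step 3: w=[0.0050, 0.0050, 0.0990, 0.0990, 0.0990, 0.0990, 0.0990, 0.0990, 0.0990, 0.0990, 0.0990, 0.0990]  mean=-0.5014  Neff=10.1984  idx=[2, 3, 4, 5, 6, 6, 7, 8, 9, 10, 11, 11]

N_eff = 10.1984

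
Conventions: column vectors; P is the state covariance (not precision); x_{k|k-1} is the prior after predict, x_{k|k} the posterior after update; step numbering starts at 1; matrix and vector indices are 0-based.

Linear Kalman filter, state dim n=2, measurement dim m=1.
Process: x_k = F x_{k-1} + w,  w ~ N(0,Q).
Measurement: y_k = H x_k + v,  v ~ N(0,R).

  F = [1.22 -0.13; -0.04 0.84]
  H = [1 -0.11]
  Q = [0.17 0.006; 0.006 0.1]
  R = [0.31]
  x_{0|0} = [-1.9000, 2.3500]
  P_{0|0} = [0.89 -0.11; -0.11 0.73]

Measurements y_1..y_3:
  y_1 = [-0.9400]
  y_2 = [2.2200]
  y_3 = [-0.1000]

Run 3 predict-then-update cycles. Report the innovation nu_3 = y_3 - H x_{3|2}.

innov = [-1.0519]

step 1: x^-=[-2.6235, 2.0500]  P^-=[1.5419 -0.2304; -0.2304 0.6239]  S=[1.9102]  K=[0.8205; -0.1566]  nu=[1.9090]  x^+=[-1.0572, 1.7511]  P^+=[0.2560 0.0149; 0.0149 0.5771]
step 2: x^-=[-1.5174, 1.5132]  P^-=[0.5560 -0.0541; -0.0541 0.5066]  S=[0.8841]  K=[0.6357; -0.1242]  nu=[3.9039]  x^+=[0.9642, 1.0282]  P^+=[0.1988 0.0157; 0.0157 0.4929]
step 3: x^-=[1.0427, 0.8251]  P^-=[0.4692 -0.0414; -0.0414 0.4471]  S=[0.7937]  K=[0.5969; -0.1141]  nu=[-1.0519]  x^+=[0.4148, 0.9451]  P^+=[0.1864 0.0127; 0.0127 0.4368]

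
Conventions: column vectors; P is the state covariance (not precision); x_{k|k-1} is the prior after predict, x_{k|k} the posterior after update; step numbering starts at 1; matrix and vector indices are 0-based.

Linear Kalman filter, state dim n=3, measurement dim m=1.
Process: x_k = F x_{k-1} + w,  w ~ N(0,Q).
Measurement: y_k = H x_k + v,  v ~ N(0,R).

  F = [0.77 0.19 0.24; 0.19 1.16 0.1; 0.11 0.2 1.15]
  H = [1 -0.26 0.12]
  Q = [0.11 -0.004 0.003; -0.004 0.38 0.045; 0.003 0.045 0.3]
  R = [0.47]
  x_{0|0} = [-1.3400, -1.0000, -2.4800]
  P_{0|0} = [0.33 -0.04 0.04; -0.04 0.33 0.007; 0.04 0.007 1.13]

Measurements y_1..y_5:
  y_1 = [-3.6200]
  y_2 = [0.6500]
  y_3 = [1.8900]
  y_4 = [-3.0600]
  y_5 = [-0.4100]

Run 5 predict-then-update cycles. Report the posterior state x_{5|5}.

step 1: x^-=[-1.8170, -1.6626, -3.1994]  P^-=[0.3864 0.1139 0.3867; 0.1139 0.8328 0.2704; 0.3867 0.2704 1.8232]  S=[0.9556]  K=[0.4219; -0.0734; 0.5600]  nu=[-1.8513]  x^+=[-2.5981, -1.5267, -4.2362]  P^+=[0.2163 0.1435 0.1609; 0.1435 0.8276 0.3097; 0.1609 0.3097 1.5235]
step 2: x^-=[-3.3073, -2.6883, -5.4628]  P^-=[0.4856 0.4918 0.7276; 0.4918 1.6579 0.8968; 0.7276 0.8968 2.5400]  S=[0.9672]  K=[0.4601; 0.1741; 0.8264]  nu=[3.9139]  x^+=[-1.5064, -2.0069, -2.2283]  P^+=[0.2808 0.4144 0.3599; 0.4144 1.6286 0.7576; 0.3599 0.7576 1.8795]
step 3: x^-=[-2.0760, -2.8370, -3.1297]  P^-=[0.7669 1.0956 1.2099; 1.0956 2.9725 1.8219; 1.2099 1.8219 3.3119]  S=[1.0925]  K=[0.5741; 0.4956; 1.0377]  nu=[3.6039]  x^+=[-0.0069, -1.0510, 0.6102]  P^+=[0.4068 0.7848 0.5591; 0.7848 2.7042 1.2600; 0.5591 1.2600 2.1355]
step 4: x^-=[-0.0586, -1.1594, 0.4908]  P^-=[1.1230 1.8754 1.7125; 1.8754 4.7143 2.8908; 1.7125 2.8908 3.9929]  S=[1.2246]  K=[0.6867; 0.8138; 1.1759]  nu=[-3.3618]  x^+=[-2.3670, -3.8951, -3.4624]  P^+=[0.5456 1.1911 0.7237; 1.1911 3.9033 1.7190; 0.7237 1.7190 2.2995]
step 5: x^-=[-3.3936, -5.3143, -5.0212]  P^-=[1.4796 2.6981 2.1585; 2.6981 6.6264 3.9172; 2.1585 3.9172 4.5301]  S=[1.3334]  K=[0.7778; 1.0840; 1.2627]  nu=[2.2045]  x^+=[-1.6790, -2.9248, -2.2375]  P^+=[0.6729 1.5739 0.8490; 1.5739 5.0597 2.0922; 0.8490 2.0922 2.4041]

x_post = [-1.6790, -2.9248, -2.2375]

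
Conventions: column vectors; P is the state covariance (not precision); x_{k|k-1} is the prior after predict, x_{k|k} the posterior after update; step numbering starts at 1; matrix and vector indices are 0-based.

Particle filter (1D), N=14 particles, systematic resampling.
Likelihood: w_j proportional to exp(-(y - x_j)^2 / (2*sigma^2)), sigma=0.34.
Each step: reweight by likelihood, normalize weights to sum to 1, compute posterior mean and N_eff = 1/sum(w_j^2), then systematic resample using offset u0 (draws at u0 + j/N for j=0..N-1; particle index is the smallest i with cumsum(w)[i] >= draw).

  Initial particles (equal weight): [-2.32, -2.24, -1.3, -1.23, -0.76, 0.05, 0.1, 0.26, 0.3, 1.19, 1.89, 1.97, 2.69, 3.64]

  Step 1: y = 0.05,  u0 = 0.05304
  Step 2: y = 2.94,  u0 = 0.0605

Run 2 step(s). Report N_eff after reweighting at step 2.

step 1: w=[0.0000, 0.0000, 0.0001, 0.0002, 0.0161, 0.2746, 0.2716, 0.2269, 0.2095, 0.0010, 0.0000, 0.0000, 0.0000, 0.0000]  mean=0.1513  Neff=4.0850  idx=[5, 5, 5, 5, 6, 6, 6, 6, 7, 7, 7, 8, 8, 8]
step 2: w=[0.0006, 0.0006, 0.0006, 0.0006, 0.0021, 0.0021, 0.0021, 0.0021, 0.0939, 0.0939, 0.0939, 0.2358, 0.2358, 0.2358]  mean=0.2865  Neff=5.1716  idx=[8, 9, 10, 10, 11, 11, 11, 12, 12, 12, 13, 13, 13, 13]

N_eff = 5.1716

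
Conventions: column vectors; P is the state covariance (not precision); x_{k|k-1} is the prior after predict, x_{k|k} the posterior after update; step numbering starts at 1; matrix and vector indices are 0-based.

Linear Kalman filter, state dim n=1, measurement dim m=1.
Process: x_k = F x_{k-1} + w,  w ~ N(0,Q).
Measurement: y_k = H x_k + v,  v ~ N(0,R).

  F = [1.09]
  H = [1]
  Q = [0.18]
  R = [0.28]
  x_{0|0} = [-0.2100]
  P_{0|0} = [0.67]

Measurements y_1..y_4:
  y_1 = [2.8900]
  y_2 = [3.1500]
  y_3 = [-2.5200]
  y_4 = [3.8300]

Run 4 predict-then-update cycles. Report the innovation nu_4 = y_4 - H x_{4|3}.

innov = [3.9845]

step 1: x^-=[-0.2289]  P^-=[0.9760]  S=[1.2560]  K=[0.7771]  nu=[3.1189]  x^+=[2.1947]  P^+=[0.2176]
step 2: x^-=[2.3922]  P^-=[0.4385]  S=[0.7185]  K=[0.6103]  nu=[0.7578]  x^+=[2.8547]  P^+=[0.1709]
step 3: x^-=[3.1116]  P^-=[0.3830]  S=[0.6630]  K=[0.5777]  nu=[-5.6316]  x^+=[-0.1417]  P^+=[0.1618]
step 4: x^-=[-0.1545]  P^-=[0.3722]  S=[0.6522]  K=[0.5707]  nu=[3.9845]  x^+=[2.1193]  P^+=[0.1598]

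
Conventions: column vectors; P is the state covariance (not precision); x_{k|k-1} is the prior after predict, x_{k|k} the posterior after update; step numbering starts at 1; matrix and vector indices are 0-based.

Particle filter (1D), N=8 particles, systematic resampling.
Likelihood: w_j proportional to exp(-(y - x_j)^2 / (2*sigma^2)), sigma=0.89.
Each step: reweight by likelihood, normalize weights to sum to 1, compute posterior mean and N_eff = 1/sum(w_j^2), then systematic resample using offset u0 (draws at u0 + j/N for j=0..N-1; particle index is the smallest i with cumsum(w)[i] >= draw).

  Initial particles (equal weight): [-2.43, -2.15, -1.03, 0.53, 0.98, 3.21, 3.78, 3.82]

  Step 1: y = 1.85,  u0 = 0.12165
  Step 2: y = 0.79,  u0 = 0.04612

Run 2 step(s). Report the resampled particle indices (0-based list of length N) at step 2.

resampled_idx = [0, 0, 1, 2, 2, 3, 4, 4]

step 1: w=[0.0000, 0.0000, 0.0037, 0.2294, 0.4274, 0.2144, 0.0656, 0.0595]  mean=1.7001  Neff=3.4591  idx=[3, 4, 4, 4, 4, 5, 5, 7]
step 2: w=[0.1947, 0.1986, 0.1986, 0.1986, 0.1986, 0.0050, 0.0050, 0.0006]  mean=0.9166  Neff=5.1071  idx=[0, 0, 1, 2, 2, 3, 4, 4]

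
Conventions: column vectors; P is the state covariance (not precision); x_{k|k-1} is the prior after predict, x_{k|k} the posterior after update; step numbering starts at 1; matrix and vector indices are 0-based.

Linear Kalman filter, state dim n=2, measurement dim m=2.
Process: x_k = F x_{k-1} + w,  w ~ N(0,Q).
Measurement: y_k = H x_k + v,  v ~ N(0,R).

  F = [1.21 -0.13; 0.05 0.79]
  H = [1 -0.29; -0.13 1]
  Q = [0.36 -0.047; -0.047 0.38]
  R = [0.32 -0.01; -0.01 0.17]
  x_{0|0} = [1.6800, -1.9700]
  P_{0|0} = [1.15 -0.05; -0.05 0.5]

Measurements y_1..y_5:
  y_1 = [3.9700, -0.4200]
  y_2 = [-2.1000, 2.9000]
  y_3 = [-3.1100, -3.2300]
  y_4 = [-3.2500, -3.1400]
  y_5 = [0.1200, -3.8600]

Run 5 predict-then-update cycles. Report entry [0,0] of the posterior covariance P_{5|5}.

P_post[0,0] = 0.2280

step 1: x^-=[2.2889, -1.4723]  P^-=[2.0679 -0.0762; -0.0762 0.6910]  S=[2.4902 -0.5583; -0.5583 0.9157]  K=[0.8743 0.1562; 0.0701 0.8081]  nu=[1.2541, 1.3499]  x^+=[3.5963, -0.2935]  P^+=[0.2945 0.0561; 0.0561 0.1440]
step 2: x^-=[4.3897, -0.0521]  P^-=[0.7759 0.0093; 0.0093 0.4750]  S=[1.1305 -0.2390; -0.2390 0.6557]  K=[0.7091 0.1188; 0.0424 0.7380]  nu=[-6.5048, 3.5228]  x^+=[0.1956, 2.2721]  P^+=[0.2385 0.0441; 0.0441 0.1308]
step 3: x^-=[-0.0587, 1.8047]  P^-=[0.6975 -0.0041; -0.0041 0.4657]  S=[1.0591 -0.2400; -0.2400 0.6486]  K=[0.6840 0.1069; 0.0344 0.7316]  nu=[-2.5279, -5.0424]  x^+=[-2.3270, -1.9712]  P^+=[0.2298 0.0412; 0.0412 0.1294]
step 4: x^-=[-2.5594, -1.6736]  P^-=[0.6856 -0.0073; -0.0073 0.4646]  S=[1.0489 -0.2414; -0.2414 0.6481]  K=[0.6797 0.1044; 0.0328 0.7305]  nu=[-1.1759, -1.7991]  x^+=[-3.5466, -3.0265]  P^+=[0.2282 0.0406; 0.0406 0.1291]
step 5: x^-=[-3.8979, -2.5682]  P^-=[0.6836 -0.0079; -0.0079 0.4644]  S=[1.0472 -0.2417; -0.2417 0.6480]  K=[0.6789 0.1040; 0.0324 0.7303]  nu=[3.2731, -1.7985]  x^+=[-1.8626, -3.7755]  P^+=[0.2280 0.0405; 0.0405 0.1291]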